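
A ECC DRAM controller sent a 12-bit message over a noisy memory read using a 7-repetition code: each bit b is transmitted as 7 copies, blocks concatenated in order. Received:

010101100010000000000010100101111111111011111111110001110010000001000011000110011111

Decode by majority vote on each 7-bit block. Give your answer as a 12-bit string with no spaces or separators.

Block 1 (0101011): 4 ones → 1
Block 2 (0001000): 1 one → 0
Block 3 (0000000): 0 ones → 0
Block 4 (0101001): 3 ones → 0
Block 5 (0111111): 6 ones → 1
Block 6 (1111011): 6 ones → 1
Block 7 (1111111): 7 ones → 1
Block 8 (1000111): 4 ones → 1
Block 9 (0010000): 1 one → 0
Block 10 (0010000): 1 one → 0
Block 11 (1100011): 4 ones → 1
Block 12 (0011111): 5 ones → 1

100011110011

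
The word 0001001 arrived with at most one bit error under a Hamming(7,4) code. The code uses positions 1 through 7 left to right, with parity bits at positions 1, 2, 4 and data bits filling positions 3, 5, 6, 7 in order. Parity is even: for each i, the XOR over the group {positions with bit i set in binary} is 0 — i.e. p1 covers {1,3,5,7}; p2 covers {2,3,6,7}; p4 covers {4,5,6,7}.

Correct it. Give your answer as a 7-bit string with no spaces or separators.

0011001

s1 (pos 1,3,5,7): 0⊕0⊕0⊕1 = 1
s2 (pos 2,3,6,7): 0⊕0⊕0⊕1 = 1
s4 (pos 4,5,6,7): 1⊕0⊕0⊕1 = 0
Syndrome s4…s1 = 011 → error at position 3.
Flip position 3: 0001001 → 0011001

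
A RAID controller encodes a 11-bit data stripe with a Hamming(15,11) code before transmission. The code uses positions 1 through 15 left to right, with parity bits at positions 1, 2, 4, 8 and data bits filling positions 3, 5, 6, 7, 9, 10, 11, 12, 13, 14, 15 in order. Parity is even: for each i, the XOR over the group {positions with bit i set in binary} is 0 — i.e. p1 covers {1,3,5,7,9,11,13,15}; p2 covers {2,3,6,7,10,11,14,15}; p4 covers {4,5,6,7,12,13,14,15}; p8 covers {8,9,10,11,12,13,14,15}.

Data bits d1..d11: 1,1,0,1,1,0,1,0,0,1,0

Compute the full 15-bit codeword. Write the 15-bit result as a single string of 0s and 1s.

Place data at non-parity positions: p1 p2 1 p4 1 0 1 p8 1 0 1 0 0 1 0
p1 (pos 1,3,5,7,9,11,13,15): XOR of data positions = 1⊕1⊕1⊕1⊕1⊕0⊕0 = 1
p2 (pos 2,3,6,7,10,11,14,15): XOR of data positions = 1⊕0⊕1⊕0⊕1⊕1⊕0 = 0
p4 (pos 4,5,6,7,12,13,14,15): XOR of data positions = 1⊕0⊕1⊕0⊕0⊕1⊕0 = 1
p8 (pos 8,9,10,11,12,13,14,15): XOR of data positions = 1⊕0⊕1⊕0⊕0⊕1⊕0 = 1
Codeword: 101110111010010

101110111010010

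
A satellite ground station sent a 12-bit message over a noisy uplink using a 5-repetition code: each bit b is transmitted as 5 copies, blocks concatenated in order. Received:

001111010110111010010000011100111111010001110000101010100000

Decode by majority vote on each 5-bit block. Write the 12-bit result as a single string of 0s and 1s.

111001101010

Block 1 (00111): 3 ones → 1
Block 2 (10101): 3 ones → 1
Block 3 (10111): 4 ones → 1
Block 4 (01001): 2 ones → 0
Block 5 (00000): 0 ones → 0
Block 6 (11100): 3 ones → 1
Block 7 (11111): 5 ones → 1
Block 8 (10100): 2 ones → 0
Block 9 (01110): 3 ones → 1
Block 10 (00010): 1 one → 0
Block 11 (10101): 3 ones → 1
Block 12 (00000): 0 ones → 0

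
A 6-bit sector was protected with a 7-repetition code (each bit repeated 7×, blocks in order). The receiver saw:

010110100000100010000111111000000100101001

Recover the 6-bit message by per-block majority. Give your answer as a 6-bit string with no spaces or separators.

Block 1 (0101101): 4 ones → 1
Block 2 (0000010): 1 one → 0
Block 3 (0010000): 1 one → 0
Block 4 (1111110): 6 ones → 1
Block 5 (0000010): 1 one → 0
Block 6 (0101001): 3 ones → 0

100100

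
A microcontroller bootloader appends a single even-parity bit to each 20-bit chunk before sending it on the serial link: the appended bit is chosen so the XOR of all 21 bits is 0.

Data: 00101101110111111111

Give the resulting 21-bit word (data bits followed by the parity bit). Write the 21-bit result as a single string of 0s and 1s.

XOR of the 20 data bits: 0⊕0⊕1⊕0⊕1⊕1⊕0⊕1⊕1⊕1⊕0⊕1⊕1⊕1⊕1⊕1⊕1⊕1⊕1⊕1 = 1
Parity bit = 1 (so all 21 bits XOR to 0).

001011011101111111111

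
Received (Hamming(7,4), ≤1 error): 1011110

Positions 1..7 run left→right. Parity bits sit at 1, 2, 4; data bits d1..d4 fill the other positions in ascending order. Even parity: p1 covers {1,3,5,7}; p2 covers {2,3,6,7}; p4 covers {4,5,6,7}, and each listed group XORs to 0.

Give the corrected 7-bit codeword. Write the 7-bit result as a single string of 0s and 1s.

1011010

s1 (pos 1,3,5,7): 1⊕1⊕1⊕0 = 1
s2 (pos 2,3,6,7): 0⊕1⊕1⊕0 = 0
s4 (pos 4,5,6,7): 1⊕1⊕1⊕0 = 1
Syndrome s4…s1 = 101 → error at position 5.
Flip position 5: 1011110 → 1011010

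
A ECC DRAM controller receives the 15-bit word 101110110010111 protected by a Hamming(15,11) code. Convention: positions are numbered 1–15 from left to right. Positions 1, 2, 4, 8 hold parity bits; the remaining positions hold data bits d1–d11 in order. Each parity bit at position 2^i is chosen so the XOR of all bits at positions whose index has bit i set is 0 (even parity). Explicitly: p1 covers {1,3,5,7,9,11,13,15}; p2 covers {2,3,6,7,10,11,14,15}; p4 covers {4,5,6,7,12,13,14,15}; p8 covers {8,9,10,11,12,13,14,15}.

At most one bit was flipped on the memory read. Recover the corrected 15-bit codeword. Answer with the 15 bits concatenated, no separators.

s1 (pos 1,3,5,7,9,11,13,15): 1⊕1⊕1⊕1⊕0⊕1⊕1⊕1 = 1
s2 (pos 2,3,6,7,10,11,14,15): 0⊕1⊕0⊕1⊕0⊕1⊕1⊕1 = 1
s4 (pos 4,5,6,7,12,13,14,15): 1⊕1⊕0⊕1⊕0⊕1⊕1⊕1 = 0
s8 (pos 8,9,10,11,12,13,14,15): 1⊕0⊕0⊕1⊕0⊕1⊕1⊕1 = 1
Syndrome s8…s1 = 1011 → error at position 11.
Flip position 11: 101110110010111 → 101110110000111

101110110000111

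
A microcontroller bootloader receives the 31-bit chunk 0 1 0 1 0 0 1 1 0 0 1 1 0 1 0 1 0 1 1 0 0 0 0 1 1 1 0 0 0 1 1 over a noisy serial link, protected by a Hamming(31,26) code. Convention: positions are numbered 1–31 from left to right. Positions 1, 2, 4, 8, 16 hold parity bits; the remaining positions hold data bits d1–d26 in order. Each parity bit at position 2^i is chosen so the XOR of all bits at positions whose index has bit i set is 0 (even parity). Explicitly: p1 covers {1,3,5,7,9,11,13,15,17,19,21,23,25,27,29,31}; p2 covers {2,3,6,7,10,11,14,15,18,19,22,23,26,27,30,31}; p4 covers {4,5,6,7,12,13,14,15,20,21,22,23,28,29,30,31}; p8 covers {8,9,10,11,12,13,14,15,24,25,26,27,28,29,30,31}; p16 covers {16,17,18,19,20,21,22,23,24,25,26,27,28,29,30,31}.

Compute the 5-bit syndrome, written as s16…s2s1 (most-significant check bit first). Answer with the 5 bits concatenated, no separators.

01011

s1 (pos 1,3,5,7,9,11,13,15,17,19,21,23,25,27,29,31): 0⊕0⊕0⊕1⊕0⊕1⊕0⊕0⊕0⊕1⊕0⊕0⊕1⊕0⊕0⊕1 = 1
s2 (pos 2,3,6,7,10,11,14,15,18,19,22,23,26,27,30,31): 1⊕0⊕0⊕1⊕0⊕1⊕1⊕0⊕1⊕1⊕0⊕0⊕1⊕0⊕1⊕1 = 1
s4 (pos 4,5,6,7,12,13,14,15,20,21,22,23,28,29,30,31): 1⊕0⊕0⊕1⊕1⊕0⊕1⊕0⊕0⊕0⊕0⊕0⊕0⊕0⊕1⊕1 = 0
s8 (pos 8,9,10,11,12,13,14,15,24,25,26,27,28,29,30,31): 1⊕0⊕0⊕1⊕1⊕0⊕1⊕0⊕1⊕1⊕1⊕0⊕0⊕0⊕1⊕1 = 1
s16 (pos 16,17,18,19,20,21,22,23,24,25,26,27,28,29,30,31): 1⊕0⊕1⊕1⊕0⊕0⊕0⊕0⊕1⊕1⊕1⊕0⊕0⊕0⊕1⊕1 = 0
Syndrome s16…s1 = 01011 → error at position 11.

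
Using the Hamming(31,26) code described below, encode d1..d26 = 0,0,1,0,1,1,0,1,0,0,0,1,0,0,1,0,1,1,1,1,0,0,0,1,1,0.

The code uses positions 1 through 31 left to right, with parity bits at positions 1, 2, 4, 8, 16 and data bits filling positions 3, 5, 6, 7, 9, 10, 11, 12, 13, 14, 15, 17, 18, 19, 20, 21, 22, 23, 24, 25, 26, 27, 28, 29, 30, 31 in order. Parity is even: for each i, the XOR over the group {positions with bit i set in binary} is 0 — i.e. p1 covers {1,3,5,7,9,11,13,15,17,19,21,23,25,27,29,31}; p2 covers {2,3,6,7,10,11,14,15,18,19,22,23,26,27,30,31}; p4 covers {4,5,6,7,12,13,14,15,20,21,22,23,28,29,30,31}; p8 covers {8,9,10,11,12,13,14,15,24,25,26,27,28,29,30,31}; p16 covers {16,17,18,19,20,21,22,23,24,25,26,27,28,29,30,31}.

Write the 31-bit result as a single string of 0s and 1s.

1101010111010000100101111000110

Place data at non-parity positions: p1 p2 0 p4 0 1 0 p8 1 1 0 1 0 0 0 p16 1 0 0 1 0 1 1 1 1 0 0 0 1 1 0
p1 (pos 1,3,5,7,9,11,13,15,17,19,21,23,25,27,29,31): XOR of data positions = 0⊕0⊕0⊕1⊕0⊕0⊕0⊕1⊕0⊕0⊕1⊕1⊕0⊕1⊕0 = 1
p2 (pos 2,3,6,7,10,11,14,15,18,19,22,23,26,27,30,31): XOR of data positions = 0⊕1⊕0⊕1⊕0⊕0⊕0⊕0⊕0⊕1⊕1⊕0⊕0⊕1⊕0 = 1
p4 (pos 4,5,6,7,12,13,14,15,20,21,22,23,28,29,30,31): XOR of data positions = 0⊕1⊕0⊕1⊕0⊕0⊕0⊕1⊕0⊕1⊕1⊕0⊕1⊕1⊕0 = 1
p8 (pos 8,9,10,11,12,13,14,15,24,25,26,27,28,29,30,31): XOR of data positions = 1⊕1⊕0⊕1⊕0⊕0⊕0⊕1⊕1⊕0⊕0⊕0⊕1⊕1⊕0 = 1
p16 (pos 16,17,18,19,20,21,22,23,24,25,26,27,28,29,30,31): XOR of data positions = 1⊕0⊕0⊕1⊕0⊕1⊕1⊕1⊕1⊕0⊕0⊕0⊕1⊕1⊕0 = 0
Codeword: 1101010111010000100101111000110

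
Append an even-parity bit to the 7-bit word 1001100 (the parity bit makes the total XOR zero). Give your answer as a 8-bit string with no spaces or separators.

10011001

XOR of the 7 data bits: 1⊕0⊕0⊕1⊕1⊕0⊕0 = 1
Parity bit = 1 (so all 8 bits XOR to 0).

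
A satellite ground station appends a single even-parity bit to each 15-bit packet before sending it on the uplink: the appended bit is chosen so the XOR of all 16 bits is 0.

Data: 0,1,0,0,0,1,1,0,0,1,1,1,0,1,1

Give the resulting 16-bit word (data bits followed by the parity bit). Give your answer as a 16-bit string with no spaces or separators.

0100011001110110

XOR of the 15 data bits: 0⊕1⊕0⊕0⊕0⊕1⊕1⊕0⊕0⊕1⊕1⊕1⊕0⊕1⊕1 = 0
Parity bit = 0 (so all 16 bits XOR to 0).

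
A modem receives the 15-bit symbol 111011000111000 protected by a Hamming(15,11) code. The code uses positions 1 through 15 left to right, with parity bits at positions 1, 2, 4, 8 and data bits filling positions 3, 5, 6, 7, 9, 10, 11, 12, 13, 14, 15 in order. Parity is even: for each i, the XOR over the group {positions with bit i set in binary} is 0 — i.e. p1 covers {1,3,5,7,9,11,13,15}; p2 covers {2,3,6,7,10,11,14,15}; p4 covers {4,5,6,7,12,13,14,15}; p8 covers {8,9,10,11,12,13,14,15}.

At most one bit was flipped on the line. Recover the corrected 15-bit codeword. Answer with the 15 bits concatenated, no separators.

111011000111010

s1 (pos 1,3,5,7,9,11,13,15): 1⊕1⊕1⊕0⊕0⊕1⊕0⊕0 = 0
s2 (pos 2,3,6,7,10,11,14,15): 1⊕1⊕1⊕0⊕1⊕1⊕0⊕0 = 1
s4 (pos 4,5,6,7,12,13,14,15): 0⊕1⊕1⊕0⊕1⊕0⊕0⊕0 = 1
s8 (pos 8,9,10,11,12,13,14,15): 0⊕0⊕1⊕1⊕1⊕0⊕0⊕0 = 1
Syndrome s8…s1 = 1110 → error at position 14.
Flip position 14: 111011000111000 → 111011000111010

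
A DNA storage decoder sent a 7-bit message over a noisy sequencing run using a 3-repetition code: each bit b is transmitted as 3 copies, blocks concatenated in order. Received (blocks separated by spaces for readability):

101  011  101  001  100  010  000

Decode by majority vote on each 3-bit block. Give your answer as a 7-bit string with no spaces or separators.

Block 1 (101): 2 ones → 1
Block 2 (011): 2 ones → 1
Block 3 (101): 2 ones → 1
Block 4 (001): 1 one → 0
Block 5 (100): 1 one → 0
Block 6 (010): 1 one → 0
Block 7 (000): 0 ones → 0

1110000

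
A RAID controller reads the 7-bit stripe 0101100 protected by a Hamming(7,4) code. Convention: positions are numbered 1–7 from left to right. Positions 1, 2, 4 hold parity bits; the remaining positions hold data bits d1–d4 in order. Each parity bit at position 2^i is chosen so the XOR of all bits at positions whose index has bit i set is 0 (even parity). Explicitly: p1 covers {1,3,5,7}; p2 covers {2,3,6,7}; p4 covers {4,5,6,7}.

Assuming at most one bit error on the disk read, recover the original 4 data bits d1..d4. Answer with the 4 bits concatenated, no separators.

s1 (pos 1,3,5,7): 0⊕0⊕1⊕0 = 1
s2 (pos 2,3,6,7): 1⊕0⊕0⊕0 = 1
s4 (pos 4,5,6,7): 1⊕1⊕0⊕0 = 0
Syndrome s4…s1 = 011 → error at position 3.
Flip position 3: 0101100 → 0111100
Read data bits from positions 3,5,6,7: 1100

1100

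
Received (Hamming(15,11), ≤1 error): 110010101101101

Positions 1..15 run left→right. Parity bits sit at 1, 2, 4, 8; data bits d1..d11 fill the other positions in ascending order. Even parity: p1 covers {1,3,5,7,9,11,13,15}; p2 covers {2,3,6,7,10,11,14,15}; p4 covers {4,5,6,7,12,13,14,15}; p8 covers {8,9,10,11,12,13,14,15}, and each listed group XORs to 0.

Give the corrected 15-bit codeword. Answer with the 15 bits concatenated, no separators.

110010101100101

s1 (pos 1,3,5,7,9,11,13,15): 1⊕0⊕1⊕1⊕1⊕0⊕1⊕1 = 0
s2 (pos 2,3,6,7,10,11,14,15): 1⊕0⊕0⊕1⊕1⊕0⊕0⊕1 = 0
s4 (pos 4,5,6,7,12,13,14,15): 0⊕1⊕0⊕1⊕1⊕1⊕0⊕1 = 1
s8 (pos 8,9,10,11,12,13,14,15): 0⊕1⊕1⊕0⊕1⊕1⊕0⊕1 = 1
Syndrome s8…s1 = 1100 → error at position 12.
Flip position 12: 110010101101101 → 110010101100101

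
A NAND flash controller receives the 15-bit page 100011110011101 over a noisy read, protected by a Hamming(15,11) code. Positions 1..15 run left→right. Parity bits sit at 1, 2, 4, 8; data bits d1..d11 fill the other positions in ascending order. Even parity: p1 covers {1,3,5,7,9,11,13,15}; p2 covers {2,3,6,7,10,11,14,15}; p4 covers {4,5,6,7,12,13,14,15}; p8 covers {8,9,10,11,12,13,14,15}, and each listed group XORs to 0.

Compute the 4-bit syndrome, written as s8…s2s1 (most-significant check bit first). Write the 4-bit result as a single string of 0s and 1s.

s1 (pos 1,3,5,7,9,11,13,15): 1⊕0⊕1⊕1⊕0⊕1⊕1⊕1 = 0
s2 (pos 2,3,6,7,10,11,14,15): 0⊕0⊕1⊕1⊕0⊕1⊕0⊕1 = 0
s4 (pos 4,5,6,7,12,13,14,15): 0⊕1⊕1⊕1⊕1⊕1⊕0⊕1 = 0
s8 (pos 8,9,10,11,12,13,14,15): 1⊕0⊕0⊕1⊕1⊕1⊕0⊕1 = 1
Syndrome s8…s1 = 1000 → error at position 8.

1000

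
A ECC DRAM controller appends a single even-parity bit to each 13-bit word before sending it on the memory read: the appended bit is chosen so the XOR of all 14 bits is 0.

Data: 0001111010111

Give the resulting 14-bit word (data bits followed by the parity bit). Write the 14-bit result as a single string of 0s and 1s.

00011110101110

XOR of the 13 data bits: 0⊕0⊕0⊕1⊕1⊕1⊕1⊕0⊕1⊕0⊕1⊕1⊕1 = 0
Parity bit = 0 (so all 14 bits XOR to 0).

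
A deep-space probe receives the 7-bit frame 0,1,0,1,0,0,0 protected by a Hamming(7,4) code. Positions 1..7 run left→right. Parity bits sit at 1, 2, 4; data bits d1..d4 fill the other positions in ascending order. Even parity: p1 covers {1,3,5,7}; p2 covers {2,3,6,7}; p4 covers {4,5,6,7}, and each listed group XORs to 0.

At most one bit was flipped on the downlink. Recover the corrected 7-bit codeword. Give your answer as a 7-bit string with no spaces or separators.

0101010

s1 (pos 1,3,5,7): 0⊕0⊕0⊕0 = 0
s2 (pos 2,3,6,7): 1⊕0⊕0⊕0 = 1
s4 (pos 4,5,6,7): 1⊕0⊕0⊕0 = 1
Syndrome s4…s1 = 110 → error at position 6.
Flip position 6: 0101000 → 0101010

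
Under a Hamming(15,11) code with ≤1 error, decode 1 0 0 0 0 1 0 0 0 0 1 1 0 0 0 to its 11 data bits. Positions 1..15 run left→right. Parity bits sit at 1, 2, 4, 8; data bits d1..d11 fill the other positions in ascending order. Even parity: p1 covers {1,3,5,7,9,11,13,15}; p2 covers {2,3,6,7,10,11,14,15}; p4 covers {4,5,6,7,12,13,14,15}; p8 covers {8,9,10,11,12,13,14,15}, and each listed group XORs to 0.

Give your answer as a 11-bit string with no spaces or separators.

s1 (pos 1,3,5,7,9,11,13,15): 1⊕0⊕0⊕0⊕0⊕1⊕0⊕0 = 0
s2 (pos 2,3,6,7,10,11,14,15): 0⊕0⊕1⊕0⊕0⊕1⊕0⊕0 = 0
s4 (pos 4,5,6,7,12,13,14,15): 0⊕0⊕1⊕0⊕1⊕0⊕0⊕0 = 0
s8 (pos 8,9,10,11,12,13,14,15): 0⊕0⊕0⊕1⊕1⊕0⊕0⊕0 = 0
Syndrome s8…s1 = 0000 → no error.
Read data bits from positions 3,5,6,7,9,10,11,12,13,14,15: 00100011000

00100011000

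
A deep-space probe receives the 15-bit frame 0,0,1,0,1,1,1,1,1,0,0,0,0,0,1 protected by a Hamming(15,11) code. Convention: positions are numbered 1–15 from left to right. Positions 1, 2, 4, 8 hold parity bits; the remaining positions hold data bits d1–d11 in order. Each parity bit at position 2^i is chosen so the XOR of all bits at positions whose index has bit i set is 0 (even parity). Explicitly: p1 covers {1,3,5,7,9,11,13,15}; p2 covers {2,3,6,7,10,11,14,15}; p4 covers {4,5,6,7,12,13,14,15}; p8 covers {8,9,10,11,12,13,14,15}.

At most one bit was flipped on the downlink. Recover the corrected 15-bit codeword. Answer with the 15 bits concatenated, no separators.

s1 (pos 1,3,5,7,9,11,13,15): 0⊕1⊕1⊕1⊕1⊕0⊕0⊕1 = 1
s2 (pos 2,3,6,7,10,11,14,15): 0⊕1⊕1⊕1⊕0⊕0⊕0⊕1 = 0
s4 (pos 4,5,6,7,12,13,14,15): 0⊕1⊕1⊕1⊕0⊕0⊕0⊕1 = 0
s8 (pos 8,9,10,11,12,13,14,15): 1⊕1⊕0⊕0⊕0⊕0⊕0⊕1 = 1
Syndrome s8…s1 = 1001 → error at position 9.
Flip position 9: 001011111000001 → 001011110000001

001011110000001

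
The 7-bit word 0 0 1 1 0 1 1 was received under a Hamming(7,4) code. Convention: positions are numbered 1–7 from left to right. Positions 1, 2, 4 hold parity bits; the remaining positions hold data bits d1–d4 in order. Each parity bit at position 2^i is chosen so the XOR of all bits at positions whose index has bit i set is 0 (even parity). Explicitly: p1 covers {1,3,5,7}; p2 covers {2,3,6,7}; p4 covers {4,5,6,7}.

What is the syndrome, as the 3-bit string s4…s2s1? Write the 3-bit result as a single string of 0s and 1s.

s1 (pos 1,3,5,7): 0⊕1⊕0⊕1 = 0
s2 (pos 2,3,6,7): 0⊕1⊕1⊕1 = 1
s4 (pos 4,5,6,7): 1⊕0⊕1⊕1 = 1
Syndrome s4…s1 = 110 → error at position 6.

110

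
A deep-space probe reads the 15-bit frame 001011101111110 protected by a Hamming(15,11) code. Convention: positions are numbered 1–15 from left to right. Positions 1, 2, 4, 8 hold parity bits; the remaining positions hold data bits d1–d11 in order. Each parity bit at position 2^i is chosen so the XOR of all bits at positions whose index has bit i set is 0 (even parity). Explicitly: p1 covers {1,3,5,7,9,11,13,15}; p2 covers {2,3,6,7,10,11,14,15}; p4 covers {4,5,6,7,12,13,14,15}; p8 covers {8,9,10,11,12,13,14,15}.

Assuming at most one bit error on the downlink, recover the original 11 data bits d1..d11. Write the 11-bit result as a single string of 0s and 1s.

s1 (pos 1,3,5,7,9,11,13,15): 0⊕1⊕1⊕1⊕1⊕1⊕1⊕0 = 0
s2 (pos 2,3,6,7,10,11,14,15): 0⊕1⊕1⊕1⊕1⊕1⊕1⊕0 = 0
s4 (pos 4,5,6,7,12,13,14,15): 0⊕1⊕1⊕1⊕1⊕1⊕1⊕0 = 0
s8 (pos 8,9,10,11,12,13,14,15): 0⊕1⊕1⊕1⊕1⊕1⊕1⊕0 = 0
Syndrome s8…s1 = 0000 → no error.
Read data bits from positions 3,5,6,7,9,10,11,12,13,14,15: 11111111110

11111111110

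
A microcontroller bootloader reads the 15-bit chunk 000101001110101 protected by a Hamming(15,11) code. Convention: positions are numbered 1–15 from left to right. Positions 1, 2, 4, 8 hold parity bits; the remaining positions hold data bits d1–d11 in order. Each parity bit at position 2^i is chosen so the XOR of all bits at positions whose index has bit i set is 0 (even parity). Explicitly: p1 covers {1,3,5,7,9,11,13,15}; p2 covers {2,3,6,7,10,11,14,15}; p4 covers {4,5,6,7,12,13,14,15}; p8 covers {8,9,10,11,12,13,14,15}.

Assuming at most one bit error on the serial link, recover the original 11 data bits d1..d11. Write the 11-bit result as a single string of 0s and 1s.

s1 (pos 1,3,5,7,9,11,13,15): 0⊕0⊕0⊕0⊕1⊕1⊕1⊕1 = 0
s2 (pos 2,3,6,7,10,11,14,15): 0⊕0⊕1⊕0⊕1⊕1⊕0⊕1 = 0
s4 (pos 4,5,6,7,12,13,14,15): 1⊕0⊕1⊕0⊕0⊕1⊕0⊕1 = 0
s8 (pos 8,9,10,11,12,13,14,15): 0⊕1⊕1⊕1⊕0⊕1⊕0⊕1 = 1
Syndrome s8…s1 = 1000 → error at position 8.
Flip position 8: 000101001110101 → 000101011110101
Read data bits from positions 3,5,6,7,9,10,11,12,13,14,15: 00101110101

00101110101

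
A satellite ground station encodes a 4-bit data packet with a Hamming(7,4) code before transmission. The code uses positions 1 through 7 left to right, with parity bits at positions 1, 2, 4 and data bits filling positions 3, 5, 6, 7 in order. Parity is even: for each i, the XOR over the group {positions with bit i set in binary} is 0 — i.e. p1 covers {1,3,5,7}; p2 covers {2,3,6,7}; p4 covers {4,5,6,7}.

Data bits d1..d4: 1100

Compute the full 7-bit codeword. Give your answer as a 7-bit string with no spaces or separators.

Place data at non-parity positions: p1 p2 1 p4 1 0 0
p1 (pos 1,3,5,7): XOR of data positions = 1⊕1⊕0 = 0
p2 (pos 2,3,6,7): XOR of data positions = 1⊕0⊕0 = 1
p4 (pos 4,5,6,7): XOR of data positions = 1⊕0⊕0 = 1
Codeword: 0111100

0111100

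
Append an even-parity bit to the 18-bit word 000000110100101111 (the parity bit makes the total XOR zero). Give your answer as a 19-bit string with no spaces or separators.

XOR of the 18 data bits: 0⊕0⊕0⊕0⊕0⊕0⊕1⊕1⊕0⊕1⊕0⊕0⊕1⊕0⊕1⊕1⊕1⊕1 = 0
Parity bit = 0 (so all 19 bits XOR to 0).

0000001101001011110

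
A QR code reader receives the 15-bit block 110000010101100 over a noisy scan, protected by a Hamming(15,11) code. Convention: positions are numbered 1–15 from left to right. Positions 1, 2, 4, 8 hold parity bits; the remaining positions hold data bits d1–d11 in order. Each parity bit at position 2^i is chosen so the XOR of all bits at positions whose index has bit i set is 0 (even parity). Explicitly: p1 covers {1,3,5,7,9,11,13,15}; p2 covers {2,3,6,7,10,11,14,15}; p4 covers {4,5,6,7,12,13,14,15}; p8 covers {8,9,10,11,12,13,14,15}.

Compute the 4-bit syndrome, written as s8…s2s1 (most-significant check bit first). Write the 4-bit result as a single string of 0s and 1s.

0000

s1 (pos 1,3,5,7,9,11,13,15): 1⊕0⊕0⊕0⊕0⊕0⊕1⊕0 = 0
s2 (pos 2,3,6,7,10,11,14,15): 1⊕0⊕0⊕0⊕1⊕0⊕0⊕0 = 0
s4 (pos 4,5,6,7,12,13,14,15): 0⊕0⊕0⊕0⊕1⊕1⊕0⊕0 = 0
s8 (pos 8,9,10,11,12,13,14,15): 1⊕0⊕1⊕0⊕1⊕1⊕0⊕0 = 0
Syndrome s8…s1 = 0000 → no error.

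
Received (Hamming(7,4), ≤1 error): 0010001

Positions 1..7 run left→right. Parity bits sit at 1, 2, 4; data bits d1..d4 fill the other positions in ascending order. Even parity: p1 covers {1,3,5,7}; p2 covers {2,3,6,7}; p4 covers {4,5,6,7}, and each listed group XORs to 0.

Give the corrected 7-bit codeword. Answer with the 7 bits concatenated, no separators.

0011001

s1 (pos 1,3,5,7): 0⊕1⊕0⊕1 = 0
s2 (pos 2,3,6,7): 0⊕1⊕0⊕1 = 0
s4 (pos 4,5,6,7): 0⊕0⊕0⊕1 = 1
Syndrome s4…s1 = 100 → error at position 4.
Flip position 4: 0010001 → 0011001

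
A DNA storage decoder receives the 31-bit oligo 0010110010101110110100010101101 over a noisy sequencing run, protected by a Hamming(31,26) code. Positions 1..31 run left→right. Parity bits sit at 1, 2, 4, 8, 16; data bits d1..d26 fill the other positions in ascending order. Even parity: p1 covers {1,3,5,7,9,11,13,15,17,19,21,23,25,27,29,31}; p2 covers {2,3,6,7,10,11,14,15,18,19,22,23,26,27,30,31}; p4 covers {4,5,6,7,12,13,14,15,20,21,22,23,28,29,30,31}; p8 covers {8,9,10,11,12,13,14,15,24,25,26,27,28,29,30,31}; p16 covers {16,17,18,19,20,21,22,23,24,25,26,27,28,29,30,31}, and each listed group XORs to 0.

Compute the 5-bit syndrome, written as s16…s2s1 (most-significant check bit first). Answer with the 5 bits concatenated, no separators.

00101

s1 (pos 1,3,5,7,9,11,13,15,17,19,21,23,25,27,29,31): 0⊕1⊕1⊕0⊕1⊕1⊕1⊕1⊕1⊕0⊕0⊕0⊕0⊕0⊕1⊕1 = 1
s2 (pos 2,3,6,7,10,11,14,15,18,19,22,23,26,27,30,31): 0⊕1⊕1⊕0⊕0⊕1⊕1⊕1⊕1⊕0⊕0⊕0⊕1⊕0⊕0⊕1 = 0
s4 (pos 4,5,6,7,12,13,14,15,20,21,22,23,28,29,30,31): 0⊕1⊕1⊕0⊕0⊕1⊕1⊕1⊕1⊕0⊕0⊕0⊕1⊕1⊕0⊕1 = 1
s8 (pos 8,9,10,11,12,13,14,15,24,25,26,27,28,29,30,31): 0⊕1⊕0⊕1⊕0⊕1⊕1⊕1⊕1⊕0⊕1⊕0⊕1⊕1⊕0⊕1 = 0
s16 (pos 16,17,18,19,20,21,22,23,24,25,26,27,28,29,30,31): 0⊕1⊕1⊕0⊕1⊕0⊕0⊕0⊕1⊕0⊕1⊕0⊕1⊕1⊕0⊕1 = 0
Syndrome s16…s1 = 00101 → error at position 5.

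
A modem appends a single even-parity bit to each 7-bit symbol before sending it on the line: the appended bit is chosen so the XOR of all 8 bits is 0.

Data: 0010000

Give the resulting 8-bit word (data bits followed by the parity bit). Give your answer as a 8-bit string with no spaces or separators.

00100001

XOR of the 7 data bits: 0⊕0⊕1⊕0⊕0⊕0⊕0 = 1
Parity bit = 1 (so all 8 bits XOR to 0).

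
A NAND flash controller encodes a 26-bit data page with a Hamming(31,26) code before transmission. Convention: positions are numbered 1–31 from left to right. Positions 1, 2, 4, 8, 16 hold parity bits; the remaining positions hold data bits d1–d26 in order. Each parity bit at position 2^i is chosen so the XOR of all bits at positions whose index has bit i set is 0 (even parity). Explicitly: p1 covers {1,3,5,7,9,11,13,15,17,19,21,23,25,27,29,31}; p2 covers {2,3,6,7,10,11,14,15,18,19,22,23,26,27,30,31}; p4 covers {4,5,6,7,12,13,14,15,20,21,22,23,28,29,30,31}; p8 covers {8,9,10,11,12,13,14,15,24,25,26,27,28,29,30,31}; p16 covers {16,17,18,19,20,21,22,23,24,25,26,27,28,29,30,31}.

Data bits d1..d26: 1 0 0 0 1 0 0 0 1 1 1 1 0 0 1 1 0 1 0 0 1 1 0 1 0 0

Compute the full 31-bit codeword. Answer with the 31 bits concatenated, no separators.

Place data at non-parity positions: p1 p2 1 p4 0 0 0 p8 1 0 0 0 1 1 1 p16 1 0 0 1 1 0 1 0 0 1 1 0 1 0 0
p1 (pos 1,3,5,7,9,11,13,15,17,19,21,23,25,27,29,31): XOR of data positions = 1⊕0⊕0⊕1⊕0⊕1⊕1⊕1⊕0⊕1⊕1⊕0⊕1⊕1⊕0 = 1
p2 (pos 2,3,6,7,10,11,14,15,18,19,22,23,26,27,30,31): XOR of data positions = 1⊕0⊕0⊕0⊕0⊕1⊕1⊕0⊕0⊕0⊕1⊕1⊕1⊕0⊕0 = 0
p4 (pos 4,5,6,7,12,13,14,15,20,21,22,23,28,29,30,31): XOR of data positions = 0⊕0⊕0⊕0⊕1⊕1⊕1⊕1⊕1⊕0⊕1⊕0⊕1⊕0⊕0 = 1
p8 (pos 8,9,10,11,12,13,14,15,24,25,26,27,28,29,30,31): XOR of data positions = 1⊕0⊕0⊕0⊕1⊕1⊕1⊕0⊕0⊕1⊕1⊕0⊕1⊕0⊕0 = 1
p16 (pos 16,17,18,19,20,21,22,23,24,25,26,27,28,29,30,31): XOR of data positions = 1⊕0⊕0⊕1⊕1⊕0⊕1⊕0⊕0⊕1⊕1⊕0⊕1⊕0⊕0 = 1
Codeword: 1011000110001111100110100110100

1011000110001111100110100110100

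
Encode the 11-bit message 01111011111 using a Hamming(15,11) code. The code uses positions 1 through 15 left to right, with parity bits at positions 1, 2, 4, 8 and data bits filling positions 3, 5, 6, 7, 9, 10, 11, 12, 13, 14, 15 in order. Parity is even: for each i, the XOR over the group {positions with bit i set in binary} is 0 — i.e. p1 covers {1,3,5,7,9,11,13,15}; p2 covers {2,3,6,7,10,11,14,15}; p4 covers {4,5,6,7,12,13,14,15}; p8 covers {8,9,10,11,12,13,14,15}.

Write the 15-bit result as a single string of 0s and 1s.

Place data at non-parity positions: p1 p2 0 p4 1 1 1 p8 1 0 1 1 1 1 1
p1 (pos 1,3,5,7,9,11,13,15): XOR of data positions = 0⊕1⊕1⊕1⊕1⊕1⊕1 = 0
p2 (pos 2,3,6,7,10,11,14,15): XOR of data positions = 0⊕1⊕1⊕0⊕1⊕1⊕1 = 1
p4 (pos 4,5,6,7,12,13,14,15): XOR of data positions = 1⊕1⊕1⊕1⊕1⊕1⊕1 = 1
p8 (pos 8,9,10,11,12,13,14,15): XOR of data positions = 1⊕0⊕1⊕1⊕1⊕1⊕1 = 0
Codeword: 010111101011111

010111101011111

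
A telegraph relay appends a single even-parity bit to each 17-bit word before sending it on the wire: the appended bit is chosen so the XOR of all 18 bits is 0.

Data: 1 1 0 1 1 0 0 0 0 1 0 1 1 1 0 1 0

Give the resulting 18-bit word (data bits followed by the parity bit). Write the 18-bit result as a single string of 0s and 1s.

110110000101110101

XOR of the 17 data bits: 1⊕1⊕0⊕1⊕1⊕0⊕0⊕0⊕0⊕1⊕0⊕1⊕1⊕1⊕0⊕1⊕0 = 1
Parity bit = 1 (so all 18 bits XOR to 0).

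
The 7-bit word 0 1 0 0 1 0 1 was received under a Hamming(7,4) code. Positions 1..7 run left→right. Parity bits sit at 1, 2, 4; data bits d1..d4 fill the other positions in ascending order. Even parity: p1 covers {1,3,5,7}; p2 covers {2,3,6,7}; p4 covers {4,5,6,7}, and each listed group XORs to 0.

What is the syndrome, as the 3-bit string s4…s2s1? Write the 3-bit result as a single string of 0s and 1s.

s1 (pos 1,3,5,7): 0⊕0⊕1⊕1 = 0
s2 (pos 2,3,6,7): 1⊕0⊕0⊕1 = 0
s4 (pos 4,5,6,7): 0⊕1⊕0⊕1 = 0
Syndrome s4…s1 = 000 → no error.

000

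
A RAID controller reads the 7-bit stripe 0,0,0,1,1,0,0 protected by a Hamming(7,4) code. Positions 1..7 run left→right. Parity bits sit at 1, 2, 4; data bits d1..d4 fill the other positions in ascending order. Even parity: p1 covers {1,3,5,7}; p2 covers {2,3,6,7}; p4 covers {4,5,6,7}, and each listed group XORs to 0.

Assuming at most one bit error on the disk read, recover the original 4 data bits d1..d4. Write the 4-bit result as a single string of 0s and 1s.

s1 (pos 1,3,5,7): 0⊕0⊕1⊕0 = 1
s2 (pos 2,3,6,7): 0⊕0⊕0⊕0 = 0
s4 (pos 4,5,6,7): 1⊕1⊕0⊕0 = 0
Syndrome s4…s1 = 001 → error at position 1.
Flip position 1: 0001100 → 1001100
Read data bits from positions 3,5,6,7: 0100

0100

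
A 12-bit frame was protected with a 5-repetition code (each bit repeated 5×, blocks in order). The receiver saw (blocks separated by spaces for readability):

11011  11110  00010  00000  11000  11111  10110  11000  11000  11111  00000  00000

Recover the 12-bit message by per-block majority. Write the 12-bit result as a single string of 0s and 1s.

Block 1 (11011): 4 ones → 1
Block 2 (11110): 4 ones → 1
Block 3 (00010): 1 one → 0
Block 4 (00000): 0 ones → 0
Block 5 (11000): 2 ones → 0
Block 6 (11111): 5 ones → 1
Block 7 (10110): 3 ones → 1
Block 8 (11000): 2 ones → 0
Block 9 (11000): 2 ones → 0
Block 10 (11111): 5 ones → 1
Block 11 (00000): 0 ones → 0
Block 12 (00000): 0 ones → 0

110001100100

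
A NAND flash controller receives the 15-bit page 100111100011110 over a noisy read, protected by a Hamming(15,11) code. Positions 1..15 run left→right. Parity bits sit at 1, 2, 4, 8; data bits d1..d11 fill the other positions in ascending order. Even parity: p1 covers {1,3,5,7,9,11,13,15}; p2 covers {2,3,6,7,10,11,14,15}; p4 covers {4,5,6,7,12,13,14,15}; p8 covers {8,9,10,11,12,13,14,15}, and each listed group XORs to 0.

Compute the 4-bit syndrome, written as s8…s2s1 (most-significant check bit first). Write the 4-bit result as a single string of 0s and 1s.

s1 (pos 1,3,5,7,9,11,13,15): 1⊕0⊕1⊕1⊕0⊕1⊕1⊕0 = 1
s2 (pos 2,3,6,7,10,11,14,15): 0⊕0⊕1⊕1⊕0⊕1⊕1⊕0 = 0
s4 (pos 4,5,6,7,12,13,14,15): 1⊕1⊕1⊕1⊕1⊕1⊕1⊕0 = 1
s8 (pos 8,9,10,11,12,13,14,15): 0⊕0⊕0⊕1⊕1⊕1⊕1⊕0 = 0
Syndrome s8…s1 = 0101 → error at position 5.

0101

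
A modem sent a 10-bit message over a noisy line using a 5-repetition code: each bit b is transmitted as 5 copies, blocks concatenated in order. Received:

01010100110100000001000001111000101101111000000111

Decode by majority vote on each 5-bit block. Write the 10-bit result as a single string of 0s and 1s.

0100010101

Block 1 (01010): 2 ones → 0
Block 2 (10011): 3 ones → 1
Block 3 (01000): 1 one → 0
Block 4 (00001): 1 one → 0
Block 5 (00000): 0 ones → 0
Block 6 (11110): 4 ones → 1
Block 7 (00101): 2 ones → 0
Block 8 (10111): 4 ones → 1
Block 9 (10000): 1 one → 0
Block 10 (00111): 3 ones → 1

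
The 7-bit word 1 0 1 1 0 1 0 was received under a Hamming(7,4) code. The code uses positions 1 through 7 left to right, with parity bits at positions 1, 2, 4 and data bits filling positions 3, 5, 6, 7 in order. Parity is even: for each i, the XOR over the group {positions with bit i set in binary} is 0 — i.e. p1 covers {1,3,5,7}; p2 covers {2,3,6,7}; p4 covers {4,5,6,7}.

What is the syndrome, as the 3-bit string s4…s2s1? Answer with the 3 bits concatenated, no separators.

000

s1 (pos 1,3,5,7): 1⊕1⊕0⊕0 = 0
s2 (pos 2,3,6,7): 0⊕1⊕1⊕0 = 0
s4 (pos 4,5,6,7): 1⊕0⊕1⊕0 = 0
Syndrome s4…s1 = 000 → no error.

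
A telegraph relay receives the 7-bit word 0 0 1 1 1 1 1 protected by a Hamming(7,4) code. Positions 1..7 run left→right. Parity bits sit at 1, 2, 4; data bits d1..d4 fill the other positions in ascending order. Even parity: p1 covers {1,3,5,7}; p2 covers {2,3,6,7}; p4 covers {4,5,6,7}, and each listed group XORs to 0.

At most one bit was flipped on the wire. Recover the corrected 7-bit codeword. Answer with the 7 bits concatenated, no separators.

s1 (pos 1,3,5,7): 0⊕1⊕1⊕1 = 1
s2 (pos 2,3,6,7): 0⊕1⊕1⊕1 = 1
s4 (pos 4,5,6,7): 1⊕1⊕1⊕1 = 0
Syndrome s4…s1 = 011 → error at position 3.
Flip position 3: 0011111 → 0001111

0001111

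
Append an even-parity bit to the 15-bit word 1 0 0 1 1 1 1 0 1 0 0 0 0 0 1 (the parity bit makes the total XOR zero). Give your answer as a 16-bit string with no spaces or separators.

1001111010000011

XOR of the 15 data bits: 1⊕0⊕0⊕1⊕1⊕1⊕1⊕0⊕1⊕0⊕0⊕0⊕0⊕0⊕1 = 1
Parity bit = 1 (so all 16 bits XOR to 0).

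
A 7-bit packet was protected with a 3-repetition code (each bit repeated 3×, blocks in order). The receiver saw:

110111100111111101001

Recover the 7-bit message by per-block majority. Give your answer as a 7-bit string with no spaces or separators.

1101110

Block 1 (110): 2 ones → 1
Block 2 (111): 3 ones → 1
Block 3 (100): 1 one → 0
Block 4 (111): 3 ones → 1
Block 5 (111): 3 ones → 1
Block 6 (101): 2 ones → 1
Block 7 (001): 1 one → 0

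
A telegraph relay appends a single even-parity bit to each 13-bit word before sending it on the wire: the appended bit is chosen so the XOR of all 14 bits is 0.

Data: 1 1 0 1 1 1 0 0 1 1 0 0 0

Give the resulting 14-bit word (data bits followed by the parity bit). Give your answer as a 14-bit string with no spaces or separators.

11011100110001

XOR of the 13 data bits: 1⊕1⊕0⊕1⊕1⊕1⊕0⊕0⊕1⊕1⊕0⊕0⊕0 = 1
Parity bit = 1 (so all 14 bits XOR to 0).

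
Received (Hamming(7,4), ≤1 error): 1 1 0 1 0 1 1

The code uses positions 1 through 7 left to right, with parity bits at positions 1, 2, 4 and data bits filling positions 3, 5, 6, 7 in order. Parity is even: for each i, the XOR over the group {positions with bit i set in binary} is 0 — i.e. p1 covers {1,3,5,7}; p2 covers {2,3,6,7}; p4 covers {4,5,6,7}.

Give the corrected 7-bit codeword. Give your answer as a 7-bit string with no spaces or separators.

s1 (pos 1,3,5,7): 1⊕0⊕0⊕1 = 0
s2 (pos 2,3,6,7): 1⊕0⊕1⊕1 = 1
s4 (pos 4,5,6,7): 1⊕0⊕1⊕1 = 1
Syndrome s4…s1 = 110 → error at position 6.
Flip position 6: 1101011 → 1101001

1101001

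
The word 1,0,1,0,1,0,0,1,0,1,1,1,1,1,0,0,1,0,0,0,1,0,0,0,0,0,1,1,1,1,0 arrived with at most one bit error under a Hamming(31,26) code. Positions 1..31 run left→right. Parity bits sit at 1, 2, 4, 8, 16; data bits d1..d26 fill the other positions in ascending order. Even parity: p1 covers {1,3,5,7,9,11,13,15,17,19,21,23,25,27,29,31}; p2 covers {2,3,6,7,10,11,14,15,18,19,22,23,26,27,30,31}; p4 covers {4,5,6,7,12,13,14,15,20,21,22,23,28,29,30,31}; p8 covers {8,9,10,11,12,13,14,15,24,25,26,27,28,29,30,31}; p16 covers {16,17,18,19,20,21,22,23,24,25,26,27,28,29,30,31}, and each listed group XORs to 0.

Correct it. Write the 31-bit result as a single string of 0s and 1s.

0010100101111100100010000011110

s1 (pos 1,3,5,7,9,11,13,15,17,19,21,23,25,27,29,31): 1⊕1⊕1⊕0⊕0⊕1⊕1⊕0⊕1⊕0⊕1⊕0⊕0⊕1⊕1⊕0 = 1
s2 (pos 2,3,6,7,10,11,14,15,18,19,22,23,26,27,30,31): 0⊕1⊕0⊕0⊕1⊕1⊕1⊕0⊕0⊕0⊕0⊕0⊕0⊕1⊕1⊕0 = 0
s4 (pos 4,5,6,7,12,13,14,15,20,21,22,23,28,29,30,31): 0⊕1⊕0⊕0⊕1⊕1⊕1⊕0⊕0⊕1⊕0⊕0⊕1⊕1⊕1⊕0 = 0
s8 (pos 8,9,10,11,12,13,14,15,24,25,26,27,28,29,30,31): 1⊕0⊕1⊕1⊕1⊕1⊕1⊕0⊕0⊕0⊕0⊕1⊕1⊕1⊕1⊕0 = 0
s16 (pos 16,17,18,19,20,21,22,23,24,25,26,27,28,29,30,31): 0⊕1⊕0⊕0⊕0⊕1⊕0⊕0⊕0⊕0⊕0⊕1⊕1⊕1⊕1⊕0 = 0
Syndrome s16…s1 = 00001 → error at position 1.
Flip position 1: 1010100101111100100010000011110 → 0010100101111100100010000011110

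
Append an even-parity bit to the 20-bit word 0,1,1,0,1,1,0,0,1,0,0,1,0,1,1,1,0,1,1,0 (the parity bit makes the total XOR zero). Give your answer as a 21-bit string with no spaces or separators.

011011001001011101101

XOR of the 20 data bits: 0⊕1⊕1⊕0⊕1⊕1⊕0⊕0⊕1⊕0⊕0⊕1⊕0⊕1⊕1⊕1⊕0⊕1⊕1⊕0 = 1
Parity bit = 1 (so all 21 bits XOR to 0).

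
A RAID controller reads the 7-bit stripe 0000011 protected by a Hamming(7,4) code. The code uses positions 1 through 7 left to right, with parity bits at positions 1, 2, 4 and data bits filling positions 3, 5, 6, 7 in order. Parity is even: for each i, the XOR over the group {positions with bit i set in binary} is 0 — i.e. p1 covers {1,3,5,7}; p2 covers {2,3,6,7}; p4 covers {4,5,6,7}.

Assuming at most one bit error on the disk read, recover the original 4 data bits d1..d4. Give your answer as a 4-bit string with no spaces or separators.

0011

s1 (pos 1,3,5,7): 0⊕0⊕0⊕1 = 1
s2 (pos 2,3,6,7): 0⊕0⊕1⊕1 = 0
s4 (pos 4,5,6,7): 0⊕0⊕1⊕1 = 0
Syndrome s4…s1 = 001 → error at position 1.
Flip position 1: 0000011 → 1000011
Read data bits from positions 3,5,6,7: 0011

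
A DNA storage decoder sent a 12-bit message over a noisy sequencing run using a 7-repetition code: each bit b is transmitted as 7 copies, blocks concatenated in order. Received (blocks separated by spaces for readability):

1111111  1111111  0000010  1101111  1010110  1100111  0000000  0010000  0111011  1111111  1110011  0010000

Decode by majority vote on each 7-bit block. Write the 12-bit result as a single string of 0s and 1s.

Block 1 (1111111): 7 ones → 1
Block 2 (1111111): 7 ones → 1
Block 3 (0000010): 1 one → 0
Block 4 (1101111): 6 ones → 1
Block 5 (1010110): 4 ones → 1
Block 6 (1100111): 5 ones → 1
Block 7 (0000000): 0 ones → 0
Block 8 (0010000): 1 one → 0
Block 9 (0111011): 5 ones → 1
Block 10 (1111111): 7 ones → 1
Block 11 (1110011): 5 ones → 1
Block 12 (0010000): 1 one → 0

110111001110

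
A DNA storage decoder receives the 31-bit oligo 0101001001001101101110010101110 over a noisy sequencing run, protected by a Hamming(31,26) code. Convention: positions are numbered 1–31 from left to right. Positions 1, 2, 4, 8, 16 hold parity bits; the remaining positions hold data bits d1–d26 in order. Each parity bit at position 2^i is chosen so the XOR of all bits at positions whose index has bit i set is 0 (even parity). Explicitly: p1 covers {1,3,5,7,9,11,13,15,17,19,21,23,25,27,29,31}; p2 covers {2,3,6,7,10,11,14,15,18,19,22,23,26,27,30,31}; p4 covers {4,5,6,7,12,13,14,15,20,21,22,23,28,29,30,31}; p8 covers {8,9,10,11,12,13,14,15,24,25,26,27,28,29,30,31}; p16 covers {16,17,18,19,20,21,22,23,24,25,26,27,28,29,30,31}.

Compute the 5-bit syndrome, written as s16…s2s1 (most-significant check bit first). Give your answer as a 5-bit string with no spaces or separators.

00110

s1 (pos 1,3,5,7,9,11,13,15,17,19,21,23,25,27,29,31): 0⊕0⊕0⊕1⊕0⊕0⊕1⊕0⊕1⊕1⊕1⊕0⊕0⊕0⊕1⊕0 = 0
s2 (pos 2,3,6,7,10,11,14,15,18,19,22,23,26,27,30,31): 1⊕0⊕0⊕1⊕1⊕0⊕1⊕0⊕0⊕1⊕0⊕0⊕1⊕0⊕1⊕0 = 1
s4 (pos 4,5,6,7,12,13,14,15,20,21,22,23,28,29,30,31): 1⊕0⊕0⊕1⊕0⊕1⊕1⊕0⊕1⊕1⊕0⊕0⊕1⊕1⊕1⊕0 = 1
s8 (pos 8,9,10,11,12,13,14,15,24,25,26,27,28,29,30,31): 0⊕0⊕1⊕0⊕0⊕1⊕1⊕0⊕1⊕0⊕1⊕0⊕1⊕1⊕1⊕0 = 0
s16 (pos 16,17,18,19,20,21,22,23,24,25,26,27,28,29,30,31): 1⊕1⊕0⊕1⊕1⊕1⊕0⊕0⊕1⊕0⊕1⊕0⊕1⊕1⊕1⊕0 = 0
Syndrome s16…s1 = 00110 → error at position 6.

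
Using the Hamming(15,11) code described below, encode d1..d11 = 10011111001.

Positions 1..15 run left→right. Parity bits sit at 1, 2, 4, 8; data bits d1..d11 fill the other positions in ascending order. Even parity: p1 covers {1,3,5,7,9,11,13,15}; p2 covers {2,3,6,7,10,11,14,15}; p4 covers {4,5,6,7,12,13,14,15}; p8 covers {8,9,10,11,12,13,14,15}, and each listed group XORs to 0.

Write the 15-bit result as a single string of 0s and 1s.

Place data at non-parity positions: p1 p2 1 p4 0 0 1 p8 1 1 1 1 0 0 1
p1 (pos 1,3,5,7,9,11,13,15): XOR of data positions = 1⊕0⊕1⊕1⊕1⊕0⊕1 = 1
p2 (pos 2,3,6,7,10,11,14,15): XOR of data positions = 1⊕0⊕1⊕1⊕1⊕0⊕1 = 1
p4 (pos 4,5,6,7,12,13,14,15): XOR of data positions = 0⊕0⊕1⊕1⊕0⊕0⊕1 = 1
p8 (pos 8,9,10,11,12,13,14,15): XOR of data positions = 1⊕1⊕1⊕1⊕0⊕0⊕1 = 1
Codeword: 111100111111001

111100111111001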